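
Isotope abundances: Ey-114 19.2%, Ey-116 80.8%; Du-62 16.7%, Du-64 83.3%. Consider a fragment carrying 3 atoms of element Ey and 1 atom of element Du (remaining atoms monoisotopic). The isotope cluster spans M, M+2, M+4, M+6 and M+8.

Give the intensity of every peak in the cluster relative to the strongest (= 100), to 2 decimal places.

Element Ey pattern (n=3): 0.00707789 : 0.08935834 : 0.37604966 : 0.52751411
Element Du pattern (n=1): 0.1670 : 0.8330
Convolve the two distributions (both contribute in 2-u steps):
  M: 0.00707789×0.1670 = 0.001182
  M+2: 0.00707789×0.8330 + 0.08935834×0.1670 = 0.020819
  M+4: 0.08935834×0.8330 + 0.37604966×0.1670 = 0.137236
  M+6: 0.37604966×0.8330 + 0.52751411×0.1670 = 0.401344
  M+8: 0.52751411×0.8330 = 0.439419
Scale to base peak (0.439419) = 100: 0.27 : 4.74 : 31.23 : 91.34 : 100.00

0.27 : 4.74 : 31.23 : 91.34 : 100.00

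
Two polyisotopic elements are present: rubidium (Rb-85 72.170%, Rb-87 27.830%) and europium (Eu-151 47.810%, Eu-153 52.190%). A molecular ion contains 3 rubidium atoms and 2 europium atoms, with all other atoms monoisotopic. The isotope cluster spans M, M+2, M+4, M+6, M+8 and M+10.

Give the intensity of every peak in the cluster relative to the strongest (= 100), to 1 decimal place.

24.0 : 80.2 : 100.0 : 57.9 : 15.8 : 1.6

Rubidium pattern (n=3): 0.37589809 : 0.43485841 : 0.16768892 : 0.02155458
Europium pattern (n=2): 0.22857961 : 0.49904078 : 0.27237961
Convolve the two distributions (both contribute in 2-u steps):
  M: 0.37589809×0.22857961 = 0.085923
  M+2: 0.37589809×0.49904078 + 0.43485841×0.22857961 = 0.286988
  M+4: 0.37589809×0.27237961 + 0.43485841×0.49904078 + 0.16768892×0.22857961 = 0.357729
  M+6: 0.43485841×0.27237961 + 0.16768892×0.49904078 + 0.02155458×0.22857961 = 0.207057
  M+8: 0.16768892×0.27237961 + 0.02155458×0.49904078 = 0.056432
  M+10: 0.02155458×0.27237961 = 0.005871
Scale to base peak (0.357729) = 100: 24.0 : 80.2 : 100.0 : 57.9 : 15.8 : 1.6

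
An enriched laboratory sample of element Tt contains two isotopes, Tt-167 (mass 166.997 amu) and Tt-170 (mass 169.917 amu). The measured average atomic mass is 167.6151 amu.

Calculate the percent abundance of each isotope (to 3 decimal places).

Writing the weighted mean with unknown fraction x of Tt-167:
166.997·x + 169.917·(1 − x) = 167.6151
(166.997 − 169.917)·x = 167.6151 − 169.917
x = -2.3019 / -2.920 = 0.78832 → 78.832% Tt-167, 21.168% Tt-170.

Tt-167: 78.832%, Tt-170: 21.168%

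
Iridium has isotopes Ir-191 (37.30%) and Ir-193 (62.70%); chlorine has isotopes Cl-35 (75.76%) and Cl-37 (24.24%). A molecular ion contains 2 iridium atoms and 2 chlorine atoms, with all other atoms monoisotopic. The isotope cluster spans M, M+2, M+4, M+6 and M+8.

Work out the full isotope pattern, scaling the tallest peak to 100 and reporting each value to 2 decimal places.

19.69 : 78.79 : 100.00 : 42.37 : 5.69

Iridium pattern (n=2): 0.139129 : 0.467742 : 0.393129
Chlorine pattern (n=2): 0.57395776 : 0.36728448 : 0.05875776
Convolve the two distributions (both contribute in 2-u steps):
  M: 0.139129×0.57395776 = 0.079854
  M+2: 0.139129×0.36728448 + 0.467742×0.57395776 = 0.319564
  M+4: 0.139129×0.05875776 + 0.467742×0.36728448 + 0.393129×0.57395776 = 0.405609
  M+6: 0.467742×0.05875776 + 0.393129×0.36728448 = 0.171874
  M+8: 0.393129×0.05875776 = 0.023099
Scale to base peak (0.405609) = 100: 19.69 : 78.79 : 100.00 : 42.37 : 5.69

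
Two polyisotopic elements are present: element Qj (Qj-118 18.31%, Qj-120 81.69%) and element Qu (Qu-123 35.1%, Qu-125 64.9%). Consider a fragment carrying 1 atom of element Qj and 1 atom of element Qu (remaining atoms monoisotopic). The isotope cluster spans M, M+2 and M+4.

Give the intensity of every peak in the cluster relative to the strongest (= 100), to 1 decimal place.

Element Qj pattern (n=1): 0.1831 : 0.8169
Element Qu pattern (n=1): 0.3510 : 0.6490
Convolve the two distributions (both contribute in 2-u steps):
  M: 0.1831×0.3510 = 0.064268
  M+2: 0.1831×0.6490 + 0.8169×0.3510 = 0.405564
  M+4: 0.8169×0.6490 = 0.530168
Scale to base peak (0.530168) = 100: 12.1 : 76.5 : 100.0

12.1 : 76.5 : 100.0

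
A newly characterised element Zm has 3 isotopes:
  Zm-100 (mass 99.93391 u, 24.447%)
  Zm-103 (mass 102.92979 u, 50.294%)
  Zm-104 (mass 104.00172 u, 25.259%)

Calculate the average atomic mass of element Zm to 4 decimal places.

The abundance-weighted mean is 0.24447 × 99.93391 + 0.50294 × 102.92979 + 0.25259 × 104.00172
= 24.430843 + 51.767509 + 26.269794 = 102.468146 u

102.4681 u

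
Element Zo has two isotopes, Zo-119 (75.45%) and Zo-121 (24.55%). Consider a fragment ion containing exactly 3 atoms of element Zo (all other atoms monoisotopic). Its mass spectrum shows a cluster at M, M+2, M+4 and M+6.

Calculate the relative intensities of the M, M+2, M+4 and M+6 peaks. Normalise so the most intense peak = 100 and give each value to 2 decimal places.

Expanding (0.7545 + 0.2455)^3:
P(M) = 0.7545^3 = 0.429514
P(M+2) = 3 × 0.7545^2 × 0.2455^1 = 0.419268
P(M+4) = 3 × 0.7545^1 × 0.2455^2 = 0.136422
P(M+6) = 0.2455^3 = 0.014796
The M peak is largest (0.429514); scaling to 100 gives 100.00 : 97.61 : 31.76 : 3.44.

100.00 : 97.61 : 31.76 : 3.44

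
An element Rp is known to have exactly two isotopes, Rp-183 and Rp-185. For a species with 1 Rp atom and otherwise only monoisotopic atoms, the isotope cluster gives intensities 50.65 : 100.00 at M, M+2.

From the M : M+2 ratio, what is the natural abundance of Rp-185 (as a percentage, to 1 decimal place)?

66.4%

If p is the fraction of Rp that is Rp-183, then I(M+2)/I(M) = [C(1,1)·p^0·(1−p)] / p^1 = 1·(1−p)/p = 100.00/50.65 = 1.9743
(1−p)/p = 1.9743/1 = 1.9743  ⇒  p = 1/(1 + 1.9743) = 0.3362
Rp-183: 33.6%, Rp-185: 66.4%.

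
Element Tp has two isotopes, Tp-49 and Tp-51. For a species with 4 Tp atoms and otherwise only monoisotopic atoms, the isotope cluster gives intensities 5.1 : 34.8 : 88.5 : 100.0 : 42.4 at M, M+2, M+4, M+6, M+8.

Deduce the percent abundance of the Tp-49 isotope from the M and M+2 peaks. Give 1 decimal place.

If p is the fraction of Tp that is Tp-49, then I(M+2)/I(M) = [C(4,1)·p^3·(1−p)] / p^4 = 4·(1−p)/p = 34.8/5.1 = 6.8235
(1−p)/p = 6.8235/4 = 1.7059  ⇒  p = 1/(1 + 1.7059) = 0.3696
Tp-49: 37.0%, Tp-51: 63.0%.

37.0%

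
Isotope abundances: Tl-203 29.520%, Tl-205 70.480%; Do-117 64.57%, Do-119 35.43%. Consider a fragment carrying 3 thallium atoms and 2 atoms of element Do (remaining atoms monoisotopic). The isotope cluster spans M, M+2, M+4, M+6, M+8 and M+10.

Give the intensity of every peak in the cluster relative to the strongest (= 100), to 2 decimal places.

2.90 : 23.92 : 73.15 : 100.00 : 58.16 : 11.87

Thallium pattern (n=3): 0.02572463 : 0.18425524 : 0.43991564 : 0.35010449
Element Do pattern (n=2): 0.41692849 : 0.45754302 : 0.12552849
Convolve the two distributions (both contribute in 2-u steps):
  M: 0.02572463×0.41692849 = 0.010725
  M+2: 0.02572463×0.45754302 + 0.18425524×0.41692849 = 0.088591
  M+4: 0.02572463×0.12552849 + 0.18425524×0.45754302 + 0.43991564×0.41692849 = 0.270947
  M+6: 0.18425524×0.12552849 + 0.43991564×0.45754302 + 0.35010449×0.41692849 = 0.370378
  M+8: 0.43991564×0.12552849 + 0.35010449×0.45754302 = 0.215410
  M+10: 0.35010449×0.12552849 = 0.043948
Scale to base peak (0.370378) = 100: 2.90 : 23.92 : 73.15 : 100.00 : 58.16 : 11.87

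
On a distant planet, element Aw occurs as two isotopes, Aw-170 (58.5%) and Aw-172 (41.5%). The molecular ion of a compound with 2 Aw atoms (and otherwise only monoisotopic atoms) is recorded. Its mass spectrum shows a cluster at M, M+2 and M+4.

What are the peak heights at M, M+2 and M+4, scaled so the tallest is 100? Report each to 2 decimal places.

Each Aw atom is independently Aw-170 (p = 0.585) or Aw-172 (q = 0.415); the cluster is the binomial expansion (p + q)^2.
P(M) = 0.585^2 = 0.342225
P(M+2) = 2 × 0.585^1 × 0.415^1 = 0.485550
P(M+4) = 0.415^2 = 0.172225
The M+2 peak is largest (0.485550); scaling to 100 gives 70.48 : 100.00 : 35.47.

70.48 : 100.00 : 35.47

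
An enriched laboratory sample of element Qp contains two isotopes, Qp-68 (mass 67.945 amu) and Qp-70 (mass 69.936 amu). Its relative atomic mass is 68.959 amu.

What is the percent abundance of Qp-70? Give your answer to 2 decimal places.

Let x be the fractional abundance of Qp-68; then Qp-70 has abundance 1 − x.
67.945·x + 69.936·(1 − x) = 68.959
(67.945 − 69.936)·x = 68.959 − 69.936
x = -0.977 / -1.991 = 0.49071 → 49.07% Qp-68, 50.93% Qp-70.

50.93%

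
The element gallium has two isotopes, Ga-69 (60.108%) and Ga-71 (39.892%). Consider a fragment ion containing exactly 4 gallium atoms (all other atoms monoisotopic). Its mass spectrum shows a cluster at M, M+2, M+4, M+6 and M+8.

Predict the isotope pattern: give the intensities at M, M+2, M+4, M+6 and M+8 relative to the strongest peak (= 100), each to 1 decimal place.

The 4 Ga atoms are independent, so intensities follow the terms of (0.60108 + 0.39892)^4.
P(M) = 0.60108^4 = 0.130536
P(M+2) = 4 × 0.60108^3 × 0.39892^1 = 0.346531
P(M+4) = 6 × 0.60108^2 × 0.39892^2 = 0.344975
P(M+6) = 4 × 0.60108^1 × 0.39892^3 = 0.152633
P(M+8) = 0.39892^4 = 0.025325
The M+2 peak is largest (0.346531); scaling to 100 gives 37.7 : 100.0 : 99.6 : 44.0 : 7.3.

37.7 : 100.0 : 99.6 : 44.0 : 7.3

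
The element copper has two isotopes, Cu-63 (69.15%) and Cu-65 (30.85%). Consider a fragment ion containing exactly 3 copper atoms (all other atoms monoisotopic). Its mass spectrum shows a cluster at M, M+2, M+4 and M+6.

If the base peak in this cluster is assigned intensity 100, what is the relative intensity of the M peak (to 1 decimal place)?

(0.6915 + 0.3085)^3 gives M 0.3307, M+2 0.4425, M+4 0.1974, M+6 0.0294; the largest is M+2.
P(M+2) = C(3,1) × 0.6915^2 × 0.3085^1 = 3 × 0.47817225 × 0.3085 = 0.442548 (base)
P(M) = C(3,0) × 0.6915^3 × 0.3085^0 = 1 × 0.33065611 × 1.0000 = 0.330656
Relative intensity = 0.330656 / 0.442548 × 100 = 74.7

74.7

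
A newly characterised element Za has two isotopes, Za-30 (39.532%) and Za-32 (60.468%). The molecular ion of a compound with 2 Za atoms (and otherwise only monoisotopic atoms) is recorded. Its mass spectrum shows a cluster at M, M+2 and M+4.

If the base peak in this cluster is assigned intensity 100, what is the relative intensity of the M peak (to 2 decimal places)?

32.69

Term probabilities: M 0.1563, M+2 0.4781, M+4 0.3656. Base peak = M+2.
P(M+2) = C(2,1) × 0.39532^1 × 0.60468^1 = 2 × 0.39532 × 0.60468 = 0.478084 (base)
P(M) = C(2,0) × 0.39532^2 × 0.60468^0 = 1 × 0.1562779 × 1.0000 = 0.156278
Relative intensity = 0.156278 / 0.478084 × 100 = 32.69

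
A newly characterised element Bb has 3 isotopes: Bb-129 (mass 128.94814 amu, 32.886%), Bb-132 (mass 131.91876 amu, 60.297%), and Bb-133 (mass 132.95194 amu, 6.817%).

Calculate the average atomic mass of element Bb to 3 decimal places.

131.012 amu

Weight each isotope mass by its fractional abundance: 0.32886 × 128.94814 + 0.60297 × 131.91876 + 0.06817 × 132.95194
= 42.405885 + 79.543055 + 9.063334 = 131.012274 amu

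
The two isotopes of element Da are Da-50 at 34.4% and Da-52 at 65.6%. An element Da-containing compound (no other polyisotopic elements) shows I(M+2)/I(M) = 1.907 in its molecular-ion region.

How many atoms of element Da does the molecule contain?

The M+2/M ratio from n Da atoms is n · q/p = n · 0.656/0.344.
n = 1.907 × 0.344/0.656 = 1.00 ≈ 1

1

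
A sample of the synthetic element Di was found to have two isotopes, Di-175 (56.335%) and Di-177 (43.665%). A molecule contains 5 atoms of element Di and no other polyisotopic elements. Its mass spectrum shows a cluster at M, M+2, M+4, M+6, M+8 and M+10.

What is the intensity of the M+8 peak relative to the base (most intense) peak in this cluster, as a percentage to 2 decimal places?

30.04%

Term probabilities: M 0.0567, M+2 0.2199, M+4 0.3409, M+6 0.2642, M+8 0.1024, M+10 0.0159. Base peak = M+4.
P(M+4) = C(5,2) × 0.56335^3 × 0.43665^2 = 10 × 0.17878657 × 0.19066322 = 0.340880 (base)
P(M+8) = C(5,4) × 0.56335^1 × 0.43665^4 = 5 × 0.56335 × 0.03635246 = 0.102396
Relative intensity = 0.102396 / 0.340880 × 100 = 30.04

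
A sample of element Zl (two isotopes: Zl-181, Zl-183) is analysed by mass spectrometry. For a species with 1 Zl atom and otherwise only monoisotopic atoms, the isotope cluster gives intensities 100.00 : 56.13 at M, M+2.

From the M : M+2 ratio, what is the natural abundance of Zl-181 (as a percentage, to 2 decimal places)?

64.05%

Write p for the Zl-181 fraction. I(M+2)/I(M) = [C(1,1)·p^0·(1−p)] / p^1 = 1·(1−p)/p = 56.13/100.00 = 0.5613
(1−p)/p = 0.5613/1 = 0.5613  ⇒  p = 1/(1 + 0.5613) = 0.6405
Zl-181: 64.05%, Zl-183: 35.95%.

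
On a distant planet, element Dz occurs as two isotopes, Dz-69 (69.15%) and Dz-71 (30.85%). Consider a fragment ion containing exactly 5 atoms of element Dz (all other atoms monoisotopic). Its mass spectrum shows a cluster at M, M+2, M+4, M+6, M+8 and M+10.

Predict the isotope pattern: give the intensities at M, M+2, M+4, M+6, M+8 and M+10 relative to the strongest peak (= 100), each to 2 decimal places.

Expanding (0.6915 + 0.3085)^5:
P(M) = 0.6915^5 = 0.158111
P(M+2) = 5 × 0.6915^4 × 0.3085^1 = 0.352691
P(M+4) = 10 × 0.6915^3 × 0.3085^2 = 0.314693
P(M+6) = 10 × 0.6915^2 × 0.3085^3 = 0.140394
P(M+8) = 5 × 0.6915^1 × 0.3085^4 = 0.031317
P(M+10) = 0.3085^5 = 0.002794
The M+2 peak is largest (0.352691); scaling to 100 gives 44.83 : 100.00 : 89.23 : 39.81 : 8.88 : 0.79.

44.83 : 100.00 : 89.23 : 39.81 : 8.88 : 0.79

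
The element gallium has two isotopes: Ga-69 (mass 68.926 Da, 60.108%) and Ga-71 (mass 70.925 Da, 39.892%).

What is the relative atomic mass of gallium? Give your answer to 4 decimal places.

The abundance-weighted mean is 0.60108 × 68.926 + 0.39892 × 70.925
= 41.43004 + 28.29340 = 69.72344 Da

69.7234 Da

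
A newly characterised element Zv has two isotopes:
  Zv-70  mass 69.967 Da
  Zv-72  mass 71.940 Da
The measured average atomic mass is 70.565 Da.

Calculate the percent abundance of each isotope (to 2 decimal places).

Writing the weighted mean with unknown fraction x of Zv-70:
69.967·x + 71.940·(1 − x) = 70.565
(69.967 − 71.940)·x = 70.565 − 71.940
x = -1.375 / -1.973 = 0.69691 → 69.69% Zv-70, 30.31% Zv-72.

Zv-70: 69.69%, Zv-72: 30.31%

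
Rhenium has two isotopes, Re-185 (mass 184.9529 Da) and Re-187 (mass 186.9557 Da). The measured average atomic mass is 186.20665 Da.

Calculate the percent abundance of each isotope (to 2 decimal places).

Re-185: 37.40%, Re-187: 62.60%

Writing the weighted mean with unknown fraction x of Re-185:
184.9529·x + 186.9557·(1 − x) = 186.20665
(184.9529 − 186.9557)·x = 186.20665 − 186.9557
x = -0.74905 / -2.0028 = 0.37400 → 37.40% Re-185, 62.60% Re-187.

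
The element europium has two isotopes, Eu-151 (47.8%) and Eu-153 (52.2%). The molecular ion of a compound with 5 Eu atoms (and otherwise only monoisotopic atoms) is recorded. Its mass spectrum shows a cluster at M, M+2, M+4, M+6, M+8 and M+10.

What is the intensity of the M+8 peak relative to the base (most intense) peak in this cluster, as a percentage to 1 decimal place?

54.6%

Term probabilities: M 0.0250, M+2 0.1363, M+4 0.2976, M+6 0.3250, M+8 0.1775, M+10 0.0388. Base peak = M+6.
P(M+6) = C(5,3) × 0.478^2 × 0.522^3 = 10 × 0.228484 × 0.14223665 = 0.324988 (base)
P(M+8) = C(5,4) × 0.478^1 × 0.522^4 = 5 × 0.4780 × 0.07424753 = 0.177452
Relative intensity = 0.177452 / 0.324988 × 100 = 54.6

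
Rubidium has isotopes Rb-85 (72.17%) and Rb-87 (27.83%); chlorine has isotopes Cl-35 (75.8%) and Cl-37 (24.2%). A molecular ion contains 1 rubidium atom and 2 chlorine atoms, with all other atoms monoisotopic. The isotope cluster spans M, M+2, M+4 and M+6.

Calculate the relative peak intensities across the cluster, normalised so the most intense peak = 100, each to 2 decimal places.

Rubidium pattern (n=1): 0.7217 : 0.2783
Chlorine pattern (n=2): 0.574564 : 0.366872 : 0.058564
Convolve the two distributions (both contribute in 2-u steps):
  M: 0.7217×0.574564 = 0.414663
  M+2: 0.7217×0.366872 + 0.2783×0.574564 = 0.424673
  M+4: 0.7217×0.058564 + 0.2783×0.366872 = 0.144366
  M+6: 0.2783×0.058564 = 0.016298
Scale to base peak (0.424673) = 100: 97.64 : 100.00 : 33.99 : 3.84

97.64 : 100.00 : 33.99 : 3.84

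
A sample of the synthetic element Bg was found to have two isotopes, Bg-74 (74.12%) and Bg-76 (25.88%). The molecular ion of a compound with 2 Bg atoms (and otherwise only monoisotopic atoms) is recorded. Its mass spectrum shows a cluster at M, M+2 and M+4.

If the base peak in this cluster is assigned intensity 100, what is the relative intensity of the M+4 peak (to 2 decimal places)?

12.19

Binomial terms of (0.7412 + 0.2588)^2: M 0.5494, M+2 0.3836, M+4 0.0670 → M is the base peak.
P(M) = C(2,0) × 0.7412^2 × 0.2588^0 = 1 × 0.54937744 × 1.0000 = 0.549377 (base)
P(M+4) = C(2,2) × 0.7412^0 × 0.2588^2 = 1 × 1.0000 × 0.06697744 = 0.066977
Relative intensity = 0.066977 / 0.549377 × 100 = 12.19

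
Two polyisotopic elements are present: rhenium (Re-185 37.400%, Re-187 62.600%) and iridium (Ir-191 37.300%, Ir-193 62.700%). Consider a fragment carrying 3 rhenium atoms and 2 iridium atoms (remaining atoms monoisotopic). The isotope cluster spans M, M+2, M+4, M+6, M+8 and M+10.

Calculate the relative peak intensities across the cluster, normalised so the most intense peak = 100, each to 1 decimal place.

2.1 : 17.8 : 59.6 : 100.0 : 83.8 : 28.1

Rhenium pattern (n=3): 0.05231362 : 0.26268713 : 0.43968487 : 0.24531438
Iridium pattern (n=2): 0.139129 : 0.467742 : 0.393129
Convolve the two distributions (both contribute in 2-u steps):
  M: 0.05231362×0.139129 = 0.007278
  M+2: 0.05231362×0.467742 + 0.26268713×0.139129 = 0.061017
  M+4: 0.05231362×0.393129 + 0.26268713×0.467742 + 0.43968487×0.139129 = 0.204609
  M+6: 0.26268713×0.393129 + 0.43968487×0.467742 + 0.24531438×0.139129 = 0.343059
  M+8: 0.43968487×0.393129 + 0.24531438×0.467742 = 0.287597
  M+10: 0.24531438×0.393129 = 0.096440
Scale to base peak (0.343059) = 100: 2.1 : 17.8 : 59.6 : 100.0 : 83.8 : 28.1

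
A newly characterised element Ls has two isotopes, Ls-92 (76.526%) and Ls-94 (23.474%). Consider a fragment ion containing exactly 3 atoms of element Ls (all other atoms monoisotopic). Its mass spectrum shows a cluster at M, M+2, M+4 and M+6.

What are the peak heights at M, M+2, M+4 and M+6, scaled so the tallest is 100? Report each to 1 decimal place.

Each Ls atom is independently Ls-92 (p = 0.76526) or Ls-94 (q = 0.23474); the cluster is the binomial expansion (p + q)^3.
P(M) = 0.76526^3 = 0.448154
P(M+2) = 3 × 0.76526^2 × 0.23474^1 = 0.412407
P(M+4) = 3 × 0.76526^1 × 0.23474^2 = 0.126504
P(M+6) = 0.23474^3 = 0.012935
The M peak is largest (0.448154); scaling to 100 gives 100.0 : 92.0 : 28.2 : 2.9.

100.0 : 92.0 : 28.2 : 2.9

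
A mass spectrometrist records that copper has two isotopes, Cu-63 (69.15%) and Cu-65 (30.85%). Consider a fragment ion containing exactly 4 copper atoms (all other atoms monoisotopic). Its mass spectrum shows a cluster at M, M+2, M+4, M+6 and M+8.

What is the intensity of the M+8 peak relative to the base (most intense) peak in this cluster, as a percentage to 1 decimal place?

Binomial terms of (0.6915 + 0.3085)^4: M 0.2286, M+2 0.4080, M+4 0.2731, M+6 0.0812, M+8 0.0091 → M+2 is the base peak.
P(M+2) = C(4,1) × 0.6915^3 × 0.3085^1 = 4 × 0.33065611 × 0.3085 = 0.408030 (base)
P(M+8) = C(4,4) × 0.6915^0 × 0.3085^4 = 1 × 1.0000 × 0.00905776 = 0.009058
Relative intensity = 0.009058 / 0.408030 × 100 = 2.2

2.2%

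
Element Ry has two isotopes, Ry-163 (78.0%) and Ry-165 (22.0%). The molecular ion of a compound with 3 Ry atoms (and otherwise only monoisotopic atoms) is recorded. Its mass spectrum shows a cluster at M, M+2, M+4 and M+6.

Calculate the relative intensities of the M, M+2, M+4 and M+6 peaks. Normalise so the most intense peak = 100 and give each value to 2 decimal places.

Each Ry atom is independently Ry-163 (p = 0.780) or Ry-165 (q = 0.220); the cluster is the binomial expansion (p + q)^3.
P(M) = 0.780^3 = 0.474552
P(M+2) = 3 × 0.780^2 × 0.220^1 = 0.401544
P(M+4) = 3 × 0.780^1 × 0.220^2 = 0.113256
P(M+6) = 0.220^3 = 0.010648
The M peak is largest (0.474552); scaling to 100 gives 100.00 : 84.62 : 23.87 : 2.24.

100.00 : 84.62 : 23.87 : 2.24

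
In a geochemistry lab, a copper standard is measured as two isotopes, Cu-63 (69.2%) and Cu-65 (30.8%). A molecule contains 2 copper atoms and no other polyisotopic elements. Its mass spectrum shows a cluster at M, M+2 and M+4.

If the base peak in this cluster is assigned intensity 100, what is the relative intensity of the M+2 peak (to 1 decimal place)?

89.0

(0.692 + 0.308)^2 gives M 0.4789, M+2 0.4263, M+4 0.0949; the largest is M.
P(M) = C(2,0) × 0.692^2 × 0.308^0 = 1 × 0.478864 × 1.0000 = 0.478864 (base)
P(M+2) = C(2,1) × 0.692^1 × 0.308^1 = 2 × 0.6920 × 0.3080 = 0.426272
Relative intensity = 0.426272 / 0.478864 × 100 = 89.0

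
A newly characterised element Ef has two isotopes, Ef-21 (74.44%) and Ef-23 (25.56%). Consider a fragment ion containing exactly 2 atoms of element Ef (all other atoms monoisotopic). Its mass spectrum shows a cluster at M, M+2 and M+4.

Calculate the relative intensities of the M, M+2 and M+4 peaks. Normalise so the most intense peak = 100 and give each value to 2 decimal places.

100.00 : 68.67 : 11.79

The 2 Ef atoms are independent, so intensities follow the terms of (0.7444 + 0.2556)^2.
P(M) = 0.7444^2 = 0.554131
P(M+2) = 2 × 0.7444^1 × 0.2556^1 = 0.380537
P(M+4) = 0.2556^2 = 0.065331
The M peak is largest (0.554131); scaling to 100 gives 100.00 : 68.67 : 11.79.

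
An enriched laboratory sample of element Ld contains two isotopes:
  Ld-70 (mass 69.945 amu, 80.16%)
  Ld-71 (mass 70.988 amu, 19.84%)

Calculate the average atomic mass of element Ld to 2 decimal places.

The abundance-weighted mean is 0.8016 × 69.945 + 0.1984 × 70.988
= 56.0679 + 14.0840 = 70.1519 amu

70.15 amu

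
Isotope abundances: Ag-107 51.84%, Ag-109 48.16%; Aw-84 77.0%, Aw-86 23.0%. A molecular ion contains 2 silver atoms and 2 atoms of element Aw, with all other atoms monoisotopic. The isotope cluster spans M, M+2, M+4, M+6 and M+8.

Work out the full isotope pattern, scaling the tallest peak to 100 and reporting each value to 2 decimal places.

Silver pattern (n=2): 0.26873856 : 0.49932288 : 0.23193856
Element Aw pattern (n=2): 0.5929 : 0.3542 : 0.0529
Convolve the two distributions (both contribute in 2-u steps):
  M: 0.26873856×0.5929 = 0.159335
  M+2: 0.26873856×0.3542 + 0.49932288×0.5929 = 0.391236
  M+4: 0.26873856×0.0529 + 0.49932288×0.3542 + 0.23193856×0.5929 = 0.328593
  M+6: 0.49932288×0.0529 + 0.23193856×0.3542 = 0.108567
  M+8: 0.23193856×0.0529 = 0.012270
Scale to base peak (0.391236) = 100: 40.73 : 100.00 : 83.99 : 27.75 : 3.14

40.73 : 100.00 : 83.99 : 27.75 : 3.14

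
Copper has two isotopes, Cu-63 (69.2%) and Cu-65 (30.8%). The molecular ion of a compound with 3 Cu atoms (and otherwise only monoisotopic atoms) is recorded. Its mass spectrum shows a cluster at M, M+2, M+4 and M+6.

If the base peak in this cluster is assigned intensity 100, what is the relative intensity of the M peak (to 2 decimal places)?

Binomial terms of (0.692 + 0.308)^3: M 0.3314, M+2 0.4425, M+4 0.1969, M+6 0.0292 → M+2 is the base peak.
P(M+2) = C(3,1) × 0.692^2 × 0.308^1 = 3 × 0.478864 × 0.3080 = 0.442470 (base)
P(M) = C(3,0) × 0.692^3 × 0.308^0 = 1 × 0.33137389 × 1.0000 = 0.331374
Relative intensity = 0.331374 / 0.442470 × 100 = 74.89

74.89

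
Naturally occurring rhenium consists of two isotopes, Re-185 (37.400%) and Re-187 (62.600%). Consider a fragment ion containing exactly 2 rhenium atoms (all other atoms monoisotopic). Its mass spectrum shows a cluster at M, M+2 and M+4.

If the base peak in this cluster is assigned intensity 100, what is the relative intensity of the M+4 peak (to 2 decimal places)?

83.69

(0.37400 + 0.62600)^2 gives M 0.1399, M+2 0.4682, M+4 0.3919; the largest is M+2.
P(M+2) = C(2,1) × 0.37400^1 × 0.62600^1 = 2 × 0.3740 × 0.6260 = 0.468248 (base)
P(M+4) = C(2,2) × 0.37400^0 × 0.62600^2 = 1 × 1.0000 × 0.391876 = 0.391876
Relative intensity = 0.391876 / 0.468248 × 100 = 83.69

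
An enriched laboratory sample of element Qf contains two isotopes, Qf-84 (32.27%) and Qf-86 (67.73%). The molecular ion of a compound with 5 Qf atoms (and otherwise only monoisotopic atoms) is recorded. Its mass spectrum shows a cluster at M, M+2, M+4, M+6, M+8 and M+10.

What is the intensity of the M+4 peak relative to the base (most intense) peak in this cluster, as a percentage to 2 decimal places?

Term probabilities: M 0.0035, M+2 0.0367, M+4 0.1542, M+6 0.3235, M+8 0.3395, M+10 0.1425. Base peak = M+8.
P(M+8) = C(5,4) × 0.3227^1 × 0.6773^4 = 5 × 0.3227 × 0.21043807 = 0.339542 (base)
P(M+4) = C(5,2) × 0.3227^3 × 0.6773^2 = 10 × 0.03360446 × 0.45873529 = 0.154156
Relative intensity = 0.154156 / 0.339542 × 100 = 45.40

45.40%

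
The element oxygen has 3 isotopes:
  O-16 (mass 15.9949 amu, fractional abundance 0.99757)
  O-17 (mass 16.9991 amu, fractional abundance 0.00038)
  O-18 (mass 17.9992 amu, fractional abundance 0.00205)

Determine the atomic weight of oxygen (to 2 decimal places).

16.00 amu

Weight each isotope mass by its fractional abundance: 0.99757 × 15.9949 + 0.00038 × 16.9991 + 0.00205 × 17.9992
= 15.95603 + 0.00646 + 0.03690 = 15.99939 amu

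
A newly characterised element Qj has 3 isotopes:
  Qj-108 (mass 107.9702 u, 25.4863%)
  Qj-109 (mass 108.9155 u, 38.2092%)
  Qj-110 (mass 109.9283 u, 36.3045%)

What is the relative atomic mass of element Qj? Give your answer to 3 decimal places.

Average mass = Σ (abundance × isotope mass) = 0.254863 × 107.9702 + 0.382092 × 108.9155 + 0.363045 × 109.9283
= 27.51761 + 41.61574 + 39.90892 = 109.04227 u

109.042 u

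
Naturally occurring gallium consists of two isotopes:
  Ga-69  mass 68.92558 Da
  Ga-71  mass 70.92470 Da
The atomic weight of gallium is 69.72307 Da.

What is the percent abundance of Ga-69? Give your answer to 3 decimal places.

Writing the weighted mean with unknown fraction x of Ga-69:
68.92558·x + 70.92470·(1 − x) = 69.72307
(68.92558 − 70.92470)·x = 69.72307 − 70.92470
x = -1.20163 / -1.99912 = 0.60108 → 60.108% Ga-69, 39.892% Ga-71.

60.108%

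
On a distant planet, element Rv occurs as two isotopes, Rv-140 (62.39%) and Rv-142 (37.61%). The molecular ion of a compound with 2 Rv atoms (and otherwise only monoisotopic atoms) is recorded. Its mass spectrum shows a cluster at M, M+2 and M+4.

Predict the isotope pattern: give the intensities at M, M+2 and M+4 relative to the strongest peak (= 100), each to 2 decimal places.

Each Rv atom is independently Rv-140 (p = 0.6239) or Rv-142 (q = 0.3761); the cluster is the binomial expansion (p + q)^2.
P(M) = 0.6239^2 = 0.389251
P(M+2) = 2 × 0.6239^1 × 0.3761^1 = 0.469298
P(M+4) = 0.3761^2 = 0.141451
The M+2 peak is largest (0.469298); scaling to 100 gives 82.94 : 100.00 : 30.14.

82.94 : 100.00 : 30.14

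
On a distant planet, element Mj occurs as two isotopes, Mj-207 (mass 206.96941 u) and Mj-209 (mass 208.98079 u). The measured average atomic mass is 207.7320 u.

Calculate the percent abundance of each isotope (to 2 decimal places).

Mj-207: 62.09%, Mj-209: 37.91%

With x = fraction of Mj-207 (so Mj-209 is 1 − x):
206.96941·x + 208.98079·(1 − x) = 207.7320
(206.96941 − 208.98079)·x = 207.7320 − 208.98079
x = -1.24879 / -2.01138 = 0.62086 → 62.09% Mj-207, 37.91% Mj-209.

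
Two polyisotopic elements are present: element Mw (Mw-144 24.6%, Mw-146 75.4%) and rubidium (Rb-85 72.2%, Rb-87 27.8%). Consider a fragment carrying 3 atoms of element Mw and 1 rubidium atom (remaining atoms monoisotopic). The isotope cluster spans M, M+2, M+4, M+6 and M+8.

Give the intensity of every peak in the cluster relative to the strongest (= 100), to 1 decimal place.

Element Mw pattern (n=3): 0.01488694 : 0.13688719 : 0.41956481 : 0.42866106
Rubidium pattern (n=1): 0.7220 : 0.2780
Convolve the two distributions (both contribute in 2-u steps):
  M: 0.01488694×0.7220 = 0.010748
  M+2: 0.01488694×0.2780 + 0.13688719×0.7220 = 0.102971
  M+4: 0.13688719×0.2780 + 0.41956481×0.7220 = 0.340980
  M+6: 0.41956481×0.2780 + 0.42866106×0.7220 = 0.426132
  M+8: 0.42866106×0.2780 = 0.119168
Scale to base peak (0.426132) = 100: 2.5 : 24.2 : 80.0 : 100.0 : 28.0

2.5 : 24.2 : 80.0 : 100.0 : 28.0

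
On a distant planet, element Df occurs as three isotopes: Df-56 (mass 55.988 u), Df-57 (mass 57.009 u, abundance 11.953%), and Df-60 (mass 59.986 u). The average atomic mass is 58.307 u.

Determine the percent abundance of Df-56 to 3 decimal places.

33.096%

Let x and y be the fractions of Df-56 and Df-60. Then x + y = 1 − 0.11953 = 0.88047 and 55.988x + 59.986y = 58.307 − 0.11953×57.009 = 51.49271423.
Substituting: 55.988x + 59.986(0.88047 − x) = 51.49271423
(55.988 − 59.986)x = -1.32315919  ⇒  x = 0.33096, y = 0.54951
Df-56: 33.096%, Df-60: 54.951%.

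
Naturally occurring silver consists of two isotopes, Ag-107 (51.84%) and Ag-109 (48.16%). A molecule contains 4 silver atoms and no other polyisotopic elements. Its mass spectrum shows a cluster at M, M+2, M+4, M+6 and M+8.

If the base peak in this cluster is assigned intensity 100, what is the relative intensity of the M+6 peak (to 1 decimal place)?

Term probabilities: M 0.0722, M+2 0.2684, M+4 0.3740, M+6 0.2316, M+8 0.0538. Base peak = M+4.
P(M+4) = C(4,2) × 0.5184^2 × 0.4816^2 = 6 × 0.26873856 × 0.23193856 = 0.373985 (base)
P(M+6) = C(4,3) × 0.5184^1 × 0.4816^3 = 4 × 0.5184 × 0.11170161 = 0.231624
Relative intensity = 0.231624 / 0.373985 × 100 = 61.9

61.9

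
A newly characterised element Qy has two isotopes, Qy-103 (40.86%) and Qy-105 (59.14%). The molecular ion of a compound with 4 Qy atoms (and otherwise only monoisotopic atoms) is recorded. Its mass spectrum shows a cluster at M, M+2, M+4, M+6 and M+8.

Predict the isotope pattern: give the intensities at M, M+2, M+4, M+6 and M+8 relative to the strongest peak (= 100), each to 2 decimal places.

Expanding (0.4086 + 0.5914)^4:
P(M) = 0.4086^4 = 0.027874
P(M+2) = 4 × 0.4086^3 × 0.5914^1 = 0.161375
P(M+4) = 6 × 0.4086^2 × 0.5914^2 = 0.350357
P(M+6) = 4 × 0.4086^1 × 0.5914^3 = 0.338067
P(M+8) = 0.5914^4 = 0.122328
The M+4 peak is largest (0.350357); scaling to 100 gives 7.96 : 46.06 : 100.00 : 96.49 : 34.92.

7.96 : 46.06 : 100.00 : 96.49 : 34.92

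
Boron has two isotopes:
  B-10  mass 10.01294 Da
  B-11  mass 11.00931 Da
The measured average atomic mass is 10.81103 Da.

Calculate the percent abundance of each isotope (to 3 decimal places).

Writing the weighted mean with unknown fraction x of B-10:
10.01294·x + 11.00931·(1 − x) = 10.81103
(10.01294 − 11.00931)·x = 10.81103 − 11.00931
x = -0.19828 / -0.99637 = 0.19900 → 19.900% B-10, 80.100% B-11.

B-10: 19.900%, B-11: 80.100%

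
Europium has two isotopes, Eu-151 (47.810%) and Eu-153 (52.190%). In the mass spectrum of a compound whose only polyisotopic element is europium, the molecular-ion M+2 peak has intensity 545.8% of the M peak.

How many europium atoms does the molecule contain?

5

For n independent Eu atoms, I(M+2)/I(M) = n · (abundance Eu-153) / (abundance Eu-151) = n · 0.52190/0.47810.
n = 5.458 × 0.47810/0.52190 = 5.00 ≈ 5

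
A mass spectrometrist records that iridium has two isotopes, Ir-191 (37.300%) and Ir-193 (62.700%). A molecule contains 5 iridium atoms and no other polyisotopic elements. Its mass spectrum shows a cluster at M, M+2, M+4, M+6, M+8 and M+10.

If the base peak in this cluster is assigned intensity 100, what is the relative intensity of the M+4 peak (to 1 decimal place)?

(0.37300 + 0.62700)^5 gives M 0.0072, M+2 0.0607, M+4 0.2040, M+6 0.3429, M+8 0.2882, M+10 0.0969; the largest is M+6.
P(M+6) = C(5,3) × 0.37300^2 × 0.62700^3 = 10 × 0.139129 × 0.24649188 = 0.342942 (base)
P(M+4) = C(5,2) × 0.37300^3 × 0.62700^2 = 10 × 0.05189512 × 0.393129 = 0.204015
Relative intensity = 0.204015 / 0.342942 × 100 = 59.5

59.5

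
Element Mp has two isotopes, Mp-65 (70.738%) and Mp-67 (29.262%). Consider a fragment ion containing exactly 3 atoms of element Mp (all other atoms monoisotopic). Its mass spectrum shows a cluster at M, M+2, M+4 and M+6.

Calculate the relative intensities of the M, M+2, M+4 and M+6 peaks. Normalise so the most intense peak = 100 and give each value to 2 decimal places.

Each Mp atom is independently Mp-65 (p = 0.70738) or Mp-67 (q = 0.29262); the cluster is the binomial expansion (p + q)^3.
P(M) = 0.70738^3 = 0.353963
P(M+2) = 3 × 0.70738^2 × 0.29262^1 = 0.439269
P(M+4) = 3 × 0.70738^1 × 0.29262^2 = 0.181711
P(M+6) = 0.29262^3 = 0.025056
The M+2 peak is largest (0.439269); scaling to 100 gives 80.58 : 100.00 : 41.37 : 5.70.

80.58 : 100.00 : 41.37 : 5.70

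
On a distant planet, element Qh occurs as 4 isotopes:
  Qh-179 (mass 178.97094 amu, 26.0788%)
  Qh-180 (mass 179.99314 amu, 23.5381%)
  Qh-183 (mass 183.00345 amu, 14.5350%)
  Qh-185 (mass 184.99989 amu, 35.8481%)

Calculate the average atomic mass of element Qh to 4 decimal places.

181.9589 amu

Average mass = Σ (abundance × isotope mass) = 0.260788 × 178.97094 + 0.235381 × 179.99314 + 0.145350 × 183.00345 + 0.358481 × 184.99989
= 46.673474 + 42.366965 + 26.599551 + 66.318946 = 181.958936 amu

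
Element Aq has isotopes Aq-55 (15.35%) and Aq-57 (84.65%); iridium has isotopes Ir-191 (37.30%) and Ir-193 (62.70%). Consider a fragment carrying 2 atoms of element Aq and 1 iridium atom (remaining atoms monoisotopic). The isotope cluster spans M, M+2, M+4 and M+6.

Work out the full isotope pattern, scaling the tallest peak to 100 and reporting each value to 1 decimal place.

Element Aq pattern (n=2): 0.02356225 : 0.2598755 : 0.71656225
Iridium pattern (n=1): 0.3730 : 0.6270
Convolve the two distributions (both contribute in 2-u steps):
  M: 0.02356225×0.3730 = 0.008789
  M+2: 0.02356225×0.6270 + 0.2598755×0.3730 = 0.111707
  M+4: 0.2598755×0.6270 + 0.71656225×0.3730 = 0.430220
  M+6: 0.71656225×0.6270 = 0.449285
Scale to base peak (0.449285) = 100: 2.0 : 24.9 : 95.8 : 100.0

2.0 : 24.9 : 95.8 : 100.0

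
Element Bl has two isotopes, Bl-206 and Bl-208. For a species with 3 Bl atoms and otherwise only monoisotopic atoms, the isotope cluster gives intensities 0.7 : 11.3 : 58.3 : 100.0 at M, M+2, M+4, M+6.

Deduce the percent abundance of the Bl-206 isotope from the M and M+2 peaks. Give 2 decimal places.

Write p for the Bl-206 fraction. I(M+2)/I(M) = [C(3,1)·p^2·(1−p)] / p^3 = 3·(1−p)/p = 11.3/0.7 = 16.1429
(1−p)/p = 16.1429/3 = 5.3810  ⇒  p = 1/(1 + 5.3810) = 0.1567
Bl-206: 15.67%, Bl-208: 84.33%.

15.67%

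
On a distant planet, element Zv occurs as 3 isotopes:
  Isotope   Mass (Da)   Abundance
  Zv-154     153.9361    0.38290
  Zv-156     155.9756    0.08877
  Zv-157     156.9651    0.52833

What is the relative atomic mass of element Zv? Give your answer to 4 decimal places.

155.7175 Da

Weight each isotope mass by its fractional abundance: 0.38290 × 153.9361 + 0.08877 × 155.9756 + 0.52833 × 156.9651
= 58.94213 + 13.84595 + 82.92937 = 155.71745 Da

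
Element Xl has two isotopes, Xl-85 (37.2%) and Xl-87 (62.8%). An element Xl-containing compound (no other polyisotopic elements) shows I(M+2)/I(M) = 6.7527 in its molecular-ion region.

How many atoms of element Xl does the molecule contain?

4

The M+2/M ratio from n Xl atoms is n · q/p = n · 0.628/0.372.
n = 6.7527 × 0.372/0.628 = 4.00 ≈ 4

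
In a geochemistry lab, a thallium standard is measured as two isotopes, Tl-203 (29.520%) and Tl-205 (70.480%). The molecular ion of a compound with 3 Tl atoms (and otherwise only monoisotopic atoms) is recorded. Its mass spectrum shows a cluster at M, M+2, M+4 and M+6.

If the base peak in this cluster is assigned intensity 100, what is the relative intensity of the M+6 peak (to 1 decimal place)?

(0.29520 + 0.70480)^3 gives M 0.0257, M+2 0.1843, M+4 0.4399, M+6 0.3501; the largest is M+4.
P(M+4) = C(3,2) × 0.29520^1 × 0.70480^2 = 3 × 0.2952 × 0.49674304 = 0.439916 (base)
P(M+6) = C(3,3) × 0.29520^0 × 0.70480^3 = 1 × 1.0000 × 0.35010449 = 0.350104
Relative intensity = 0.350104 / 0.439916 × 100 = 79.6

79.6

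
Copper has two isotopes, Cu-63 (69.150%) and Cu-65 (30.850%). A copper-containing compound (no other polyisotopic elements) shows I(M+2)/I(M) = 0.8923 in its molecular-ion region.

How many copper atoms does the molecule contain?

2

With n Cu atoms, P(M+2)/P(M) = C(n,1)·p^(n−1)q / p^n = n·q/p = n · 0.30850/0.69150.
n = 0.8923 × 0.69150/0.30850 = 2.00 ≈ 2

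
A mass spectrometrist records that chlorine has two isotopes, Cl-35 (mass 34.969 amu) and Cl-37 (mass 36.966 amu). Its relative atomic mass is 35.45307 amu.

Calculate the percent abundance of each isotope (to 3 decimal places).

Writing the weighted mean with unknown fraction x of Cl-35:
34.969·x + 36.966·(1 − x) = 35.45307
(34.969 − 36.966)·x = 35.45307 − 36.966
x = -1.51293 / -1.997 = 0.75760 → 75.760% Cl-35, 24.240% Cl-37.

Cl-35: 75.760%, Cl-37: 24.240%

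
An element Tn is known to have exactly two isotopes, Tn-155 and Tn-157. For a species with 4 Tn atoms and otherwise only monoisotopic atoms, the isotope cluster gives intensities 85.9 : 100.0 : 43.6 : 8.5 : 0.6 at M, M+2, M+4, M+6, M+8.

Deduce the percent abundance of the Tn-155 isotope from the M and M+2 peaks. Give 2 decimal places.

If p is the fraction of Tn that is Tn-155, then I(M+2)/I(M) = [C(4,1)·p^3·(1−p)] / p^4 = 4·(1−p)/p = 100.0/85.9 = 1.1641
(1−p)/p = 1.1641/4 = 0.2910  ⇒  p = 1/(1 + 0.2910) = 0.7746
Tn-155: 77.46%, Tn-157: 22.54%.

77.46%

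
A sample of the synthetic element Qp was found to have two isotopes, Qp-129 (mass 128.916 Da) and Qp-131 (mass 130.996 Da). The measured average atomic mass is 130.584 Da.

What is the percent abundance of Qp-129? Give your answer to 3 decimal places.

19.808%

Writing the weighted mean with unknown fraction x of Qp-129:
128.916·x + 130.996·(1 − x) = 130.584
(128.916 − 130.996)·x = 130.584 − 130.996
x = -0.412 / -2.080 = 0.19808 → 19.808% Qp-129, 80.192% Qp-131.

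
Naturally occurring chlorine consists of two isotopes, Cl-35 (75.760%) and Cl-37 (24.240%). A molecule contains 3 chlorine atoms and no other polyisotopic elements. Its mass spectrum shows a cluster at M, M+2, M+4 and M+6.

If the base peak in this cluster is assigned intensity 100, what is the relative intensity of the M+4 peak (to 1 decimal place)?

Binomial terms of (0.75760 + 0.24240)^3: M 0.4348, M+2 0.4174, M+4 0.1335, M+6 0.0142 → M is the base peak.
P(M) = C(3,0) × 0.75760^3 × 0.24240^0 = 1 × 0.4348304 × 1.0000 = 0.434830 (base)
P(M+4) = C(3,2) × 0.75760^1 × 0.24240^2 = 3 × 0.7576 × 0.05875776 = 0.133545
Relative intensity = 0.133545 / 0.434830 × 100 = 30.7

30.7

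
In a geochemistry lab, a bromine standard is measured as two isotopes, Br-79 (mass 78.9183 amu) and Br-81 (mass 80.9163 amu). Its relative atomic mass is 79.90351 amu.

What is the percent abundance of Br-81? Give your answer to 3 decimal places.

49.310%

With x = fraction of Br-79 (so Br-81 is 1 − x):
78.9183·x + 80.9163·(1 − x) = 79.90351
(78.9183 − 80.9163)·x = 79.90351 − 80.9163
x = -1.01279 / -1.9980 = 0.50690 → 50.690% Br-79, 49.310% Br-81.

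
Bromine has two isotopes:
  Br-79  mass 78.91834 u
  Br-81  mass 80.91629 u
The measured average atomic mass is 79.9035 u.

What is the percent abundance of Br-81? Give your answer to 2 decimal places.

49.31%

Writing the weighted mean with unknown fraction x of Br-79:
78.91834·x + 80.91629·(1 − x) = 79.9035
(78.91834 − 80.91629)·x = 79.9035 − 80.91629
x = -1.01279 / -1.99795 = 0.50691 → 50.69% Br-79, 49.31% Br-81.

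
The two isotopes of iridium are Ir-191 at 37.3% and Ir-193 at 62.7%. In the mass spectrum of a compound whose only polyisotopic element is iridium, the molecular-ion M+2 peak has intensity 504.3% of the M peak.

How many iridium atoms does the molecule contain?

3

The M+2/M ratio from n Ir atoms is n · q/p = n · 0.627/0.373.
n = 5.043 × 0.373/0.627 = 3.00 ≈ 3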